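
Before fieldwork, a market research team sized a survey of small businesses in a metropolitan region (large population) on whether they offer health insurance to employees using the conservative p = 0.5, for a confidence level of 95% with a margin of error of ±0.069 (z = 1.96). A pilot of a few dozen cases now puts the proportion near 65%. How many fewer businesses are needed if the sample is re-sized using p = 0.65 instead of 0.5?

Conservative (p = 0.5): n = 1.96² × 0.25 / 0.069² ≈ 201.72 → 202.
Using p = 0.65: p(1−p) = 0.2275, so n = 1.96² × 0.2275 / 0.069² ≈ 183.57 → 184.
Reduction: 202 − 184 = 18.

18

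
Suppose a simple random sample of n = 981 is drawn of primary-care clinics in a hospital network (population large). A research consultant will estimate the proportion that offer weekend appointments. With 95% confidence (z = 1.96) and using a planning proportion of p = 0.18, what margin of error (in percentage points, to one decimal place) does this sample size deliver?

2.4

SE(p̂) = √[p(1−p)/n] = √[0.1476/981] = 0.01227.
E = z × SE = 1.96 × 0.01227 = 0.02404, or 2.4 percentage points.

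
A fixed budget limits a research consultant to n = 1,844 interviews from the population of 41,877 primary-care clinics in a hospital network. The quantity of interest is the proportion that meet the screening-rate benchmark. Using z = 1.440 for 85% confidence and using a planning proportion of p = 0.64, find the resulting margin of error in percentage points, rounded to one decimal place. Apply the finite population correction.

1.6

Finite-population factor: (N−n)/(N−1) = (41877−1844)/(41877−1) = 0.9560.
SE(p̂) = √[p(1−p)/n · (N−n)/(N−1)] = √[0.2304/1844 × 0.9560] = 0.01093.
E = z × SE = 1.440 × 0.01093 = 0.01574 ≈ 1.6 percentage points.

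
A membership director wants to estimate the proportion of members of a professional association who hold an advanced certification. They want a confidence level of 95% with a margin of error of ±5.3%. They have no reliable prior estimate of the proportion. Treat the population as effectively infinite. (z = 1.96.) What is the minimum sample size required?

With no prior estimate, use p = 0.5, giving p(1−p) = 0.25.
n = z²·p(1−p)/E² = 1.96² × 0.2500 / 0.053² = 3.8416 × 0.2500 / 0.002809 ≈ 341.90.
Rounding up gives n = 342.

342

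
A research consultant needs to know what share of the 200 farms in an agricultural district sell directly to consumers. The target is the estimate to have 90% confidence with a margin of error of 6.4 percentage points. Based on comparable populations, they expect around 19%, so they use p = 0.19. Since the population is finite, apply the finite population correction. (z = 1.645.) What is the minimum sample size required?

68

Unadjusted: n₀ = 1.645² × 0.19 × 0.81 / 0.064² ≈ 101.67, so n₀ = 102.
Finite population correction with N = 200: n = n₀ / (1 + (n₀−1)/N) = 102 / (1 + 101/200) = 102 / 1.5050 ≈ 67.77.
Rounding up, n = 68.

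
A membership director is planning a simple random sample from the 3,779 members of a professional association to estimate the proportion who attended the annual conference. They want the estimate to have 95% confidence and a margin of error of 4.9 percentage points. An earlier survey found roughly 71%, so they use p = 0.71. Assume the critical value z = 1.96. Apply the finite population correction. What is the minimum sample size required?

304

Unadjusted: n₀ = 1.96² × 0.71 × 0.29 / 0.049² ≈ 329.44, so n₀ = 330.
Finite population correction with N = 3,779: n = n₀ / (1 + (n₀−1)/N) = 330 / (1 + 329/3779) = 330 / 1.0871 ≈ 303.57.
Rounding up, n = 304.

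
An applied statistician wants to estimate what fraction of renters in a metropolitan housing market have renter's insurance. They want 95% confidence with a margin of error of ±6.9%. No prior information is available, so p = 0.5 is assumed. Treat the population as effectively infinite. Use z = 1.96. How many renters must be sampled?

With p = 0.5, p(1−p) = 0.25.
n = z²·p(1−p)/E² = 1.96² × 0.2500 / 0.069² = 3.8416 × 0.2500 / 0.004761 ≈ 201.72.
Rounding up gives n = 202.

202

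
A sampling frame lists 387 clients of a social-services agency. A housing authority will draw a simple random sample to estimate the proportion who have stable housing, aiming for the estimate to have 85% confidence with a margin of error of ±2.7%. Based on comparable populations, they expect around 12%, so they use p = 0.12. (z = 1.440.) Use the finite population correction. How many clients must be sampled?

Unadjusted: n₀ = 1.440² × 0.12 × 0.88 / 0.027² ≈ 300.37, so n₀ = 301.
Finite population correction with N = 387: n = n₀ / (1 + (n₀−1)/N) = 301 / (1 + 300/387) = 301 / 1.7752 ≈ 169.56.
Rounding up, n = 170.

170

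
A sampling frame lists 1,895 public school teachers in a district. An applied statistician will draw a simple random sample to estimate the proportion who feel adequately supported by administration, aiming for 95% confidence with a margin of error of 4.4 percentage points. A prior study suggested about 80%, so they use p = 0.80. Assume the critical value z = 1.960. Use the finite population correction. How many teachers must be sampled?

273

Unadjusted: n₀ = 1.960² × 0.80 × 0.20 / 0.044² ≈ 317.49, so n₀ = 318.
Finite population correction with N = 1,895: n = n₀ / (1 + (n₀−1)/N) = 318 / (1 + 317/1895) = 318 / 1.1673 ≈ 272.43.
Rounding up, n = 273.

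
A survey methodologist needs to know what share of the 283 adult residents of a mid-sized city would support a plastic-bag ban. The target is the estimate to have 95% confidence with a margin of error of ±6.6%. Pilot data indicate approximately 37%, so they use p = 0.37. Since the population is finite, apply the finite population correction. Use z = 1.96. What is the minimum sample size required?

Unadjusted: n₀ = 1.96² × 0.37 × 0.63 / 0.066² ≈ 205.57, so n₀ = 206.
Finite population correction with N = 283: n = n₀ / (1 + (n₀−1)/N) = 206 / (1 + 205/283) = 206 / 1.7244 ≈ 119.46.
Rounding up, n = 120.

120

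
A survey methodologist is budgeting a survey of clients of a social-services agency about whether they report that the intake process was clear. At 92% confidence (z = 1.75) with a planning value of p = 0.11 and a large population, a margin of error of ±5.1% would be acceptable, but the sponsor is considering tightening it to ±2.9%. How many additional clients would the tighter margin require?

At ±5.1%: n = 1.75² × 0.0979 / 0.051² ≈ 115.27 → 116.
At ±2.9%: n = 1.75² × 0.0979 / 0.029² ≈ 356.50 → 357.
Additional respondents: 357 − 116 = 241.

241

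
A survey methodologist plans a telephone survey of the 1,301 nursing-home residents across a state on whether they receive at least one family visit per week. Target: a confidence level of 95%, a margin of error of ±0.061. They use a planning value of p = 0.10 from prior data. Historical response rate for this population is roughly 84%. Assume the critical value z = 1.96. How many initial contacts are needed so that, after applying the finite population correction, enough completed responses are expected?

104

Completed interviews needed (unadjusted): n₀ = 1.96² × 0.0900 / 0.061² ≈ 92.92 → 93.
FPC for N = 1,301: n = 93 / (1 + 92/1301) = 93 / 1.0707 ≈ 86.86 → 87.
At an 84% response rate, contacts needed = 87 / 0.84 ≈ 103.57 → 104.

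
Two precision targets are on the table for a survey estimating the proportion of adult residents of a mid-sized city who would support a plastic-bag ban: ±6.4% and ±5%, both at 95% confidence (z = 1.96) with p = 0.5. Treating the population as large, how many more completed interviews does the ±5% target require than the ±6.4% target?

150

At ±6.4%: n = 1.96² × 0.2500 / 0.064² ≈ 234.47 → 235.
At ±5%: n = 1.96² × 0.2500 / 0.050² ≈ 384.16 → 385.
Additional respondents: 385 − 235 = 150.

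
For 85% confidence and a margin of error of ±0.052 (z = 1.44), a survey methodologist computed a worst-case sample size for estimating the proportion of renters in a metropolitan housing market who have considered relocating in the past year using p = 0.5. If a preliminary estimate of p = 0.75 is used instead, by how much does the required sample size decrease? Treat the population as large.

48

Conservative (p = 0.5): n = 1.44² × 0.25 / 0.052² ≈ 191.72 → 192.
Using p = 0.75: p(1−p) = 0.1875, so n = 1.44² × 0.1875 / 0.052² ≈ 143.79 → 144.
Reduction: 192 − 144 = 48.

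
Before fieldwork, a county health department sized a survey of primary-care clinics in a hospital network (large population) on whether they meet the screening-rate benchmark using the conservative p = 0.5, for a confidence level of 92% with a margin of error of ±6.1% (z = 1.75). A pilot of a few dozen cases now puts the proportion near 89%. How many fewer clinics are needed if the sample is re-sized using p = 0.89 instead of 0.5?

125

Conservative (p = 0.5): n = 1.75² × 0.25 / 0.061² ≈ 205.76 → 206.
Using p = 0.89: p(1−p) = 0.0979, so n = 1.75² × 0.0979 / 0.061² ≈ 80.57 → 81.
Reduction: 206 − 81 = 125.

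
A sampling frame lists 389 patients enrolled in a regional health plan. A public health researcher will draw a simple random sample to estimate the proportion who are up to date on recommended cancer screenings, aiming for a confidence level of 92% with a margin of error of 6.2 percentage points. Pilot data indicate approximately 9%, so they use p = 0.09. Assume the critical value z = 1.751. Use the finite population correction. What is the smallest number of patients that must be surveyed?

Unadjusted: n₀ = 1.751² × 0.09 × 0.91 / 0.062² ≈ 65.32, so n₀ = 66.
Finite population correction with N = 389: n = n₀ / (1 + (n₀−1)/N) = 66 / (1 + 65/389) = 66 / 1.1671 ≈ 56.55.
Rounding up, n = 57.

57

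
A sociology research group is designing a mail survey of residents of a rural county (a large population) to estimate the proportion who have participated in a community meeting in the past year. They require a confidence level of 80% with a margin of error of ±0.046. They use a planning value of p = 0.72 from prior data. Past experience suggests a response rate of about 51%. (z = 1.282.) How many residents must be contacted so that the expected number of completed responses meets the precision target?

308

Completed interviews needed: n₀ = 1.282² × 0.2016 / 0.046² ≈ 156.59 → 157.
At a 51% response rate, contacts needed = 157 / 0.51 ≈ 307.84 → 308.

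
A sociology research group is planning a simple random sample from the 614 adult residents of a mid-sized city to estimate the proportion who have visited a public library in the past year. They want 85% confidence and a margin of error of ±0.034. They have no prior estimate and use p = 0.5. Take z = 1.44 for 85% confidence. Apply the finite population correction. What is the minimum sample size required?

Unadjusted: n₀ = 1.44² × 0.50 × 0.50 / 0.034² ≈ 448.44, so n₀ = 449.
Finite population correction with N = 614: n = n₀ / (1 + (n₀−1)/N) = 449 / (1 + 448/614) = 449 / 1.7296 ≈ 259.59.
Rounding up, n = 260.

260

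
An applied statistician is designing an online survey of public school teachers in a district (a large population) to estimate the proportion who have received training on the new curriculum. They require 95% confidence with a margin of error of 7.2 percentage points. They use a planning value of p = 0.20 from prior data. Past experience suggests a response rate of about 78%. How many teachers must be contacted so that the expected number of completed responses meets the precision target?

153

For 95% confidence, z = 1.960.
Completed interviews needed: n₀ = 1.960² × 0.1600 / 0.072² ≈ 118.57 → 119.
At a 78% response rate, contacts needed = 119 / 0.78 ≈ 152.56 → 153.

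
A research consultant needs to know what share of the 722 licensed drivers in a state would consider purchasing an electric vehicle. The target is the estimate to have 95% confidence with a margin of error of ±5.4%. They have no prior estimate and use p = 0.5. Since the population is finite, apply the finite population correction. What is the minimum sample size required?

227

For 95% confidence, z = 1.960.
Unadjusted: n₀ = 1.960² × 0.50 × 0.50 / 0.054² ≈ 329.36, so n₀ = 330.
Finite population correction with N = 722: n = n₀ / (1 + (n₀−1)/N) = 330 / (1 + 329/722) = 330 / 1.4557 ≈ 226.70.
Rounding up, n = 227.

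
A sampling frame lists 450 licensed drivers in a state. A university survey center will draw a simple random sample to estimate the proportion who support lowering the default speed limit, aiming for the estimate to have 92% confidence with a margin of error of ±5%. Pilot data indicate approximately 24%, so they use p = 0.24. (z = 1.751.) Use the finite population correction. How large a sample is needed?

Unadjusted: n₀ = 1.751² × 0.24 × 0.76 / 0.050² ≈ 223.70, so n₀ = 224.
Finite population correction with N = 450: n = n₀ / (1 + (n₀−1)/N) = 224 / (1 + 223/450) = 224 / 1.4956 ≈ 149.78.
Rounding up, n = 150.

150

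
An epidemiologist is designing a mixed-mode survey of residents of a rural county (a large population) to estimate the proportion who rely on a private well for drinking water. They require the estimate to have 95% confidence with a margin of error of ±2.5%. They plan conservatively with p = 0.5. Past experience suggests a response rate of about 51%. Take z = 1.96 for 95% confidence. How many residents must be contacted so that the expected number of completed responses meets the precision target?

Completed interviews needed: n₀ = 1.96² × 0.2500 / 0.025² ≈ 1536.64 → 1537.
At a 51% response rate, contacts needed = 1537 / 0.51 ≈ 3013.73 → 3014.

3014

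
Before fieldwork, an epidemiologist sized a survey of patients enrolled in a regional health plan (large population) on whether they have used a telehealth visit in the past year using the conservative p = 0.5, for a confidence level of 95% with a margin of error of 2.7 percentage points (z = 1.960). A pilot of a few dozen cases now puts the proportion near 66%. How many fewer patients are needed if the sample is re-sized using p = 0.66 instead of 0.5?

135

Conservative (p = 0.5): n = 1.960² × 0.25 / 0.027² ≈ 1317.42 → 1318.
Using p = 0.66: p(1−p) = 0.2244, so n = 1.960² × 0.2244 / 0.027² ≈ 1182.52 → 1183.
Reduction: 1318 − 1183 = 135.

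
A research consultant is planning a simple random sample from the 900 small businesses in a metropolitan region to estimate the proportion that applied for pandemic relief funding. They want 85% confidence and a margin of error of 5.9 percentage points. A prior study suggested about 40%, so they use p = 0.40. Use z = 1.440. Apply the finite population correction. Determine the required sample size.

Unadjusted: n₀ = 1.440² × 0.40 × 0.60 / 0.059² ≈ 142.97, so n₀ = 143.
Finite population correction with N = 900: n = n₀ / (1 + (n₀−1)/N) = 143 / (1 + 142/900) = 143 / 1.1578 ≈ 123.51.
Rounding up, n = 124.

124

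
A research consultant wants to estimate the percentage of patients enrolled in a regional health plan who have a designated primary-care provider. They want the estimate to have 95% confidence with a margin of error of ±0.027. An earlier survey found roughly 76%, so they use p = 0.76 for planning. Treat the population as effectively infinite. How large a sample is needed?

962

For 95% confidence, z = 1.96.
With p = 0.76, p(1−p) = 0.1824.
n = z²·p(1−p)/E² = 1.96² × 0.1824 / 0.027² = 3.8416 × 0.1824 / 0.000729 ≈ 961.19.
Rounding up gives n = 962.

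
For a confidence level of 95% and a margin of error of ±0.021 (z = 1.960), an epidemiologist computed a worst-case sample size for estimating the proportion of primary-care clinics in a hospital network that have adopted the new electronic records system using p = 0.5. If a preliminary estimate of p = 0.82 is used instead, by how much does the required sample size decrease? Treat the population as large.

Conservative (p = 0.5): n = 1.960² × 0.25 / 0.021² ≈ 2177.78 → 2178.
Using p = 0.82: p(1−p) = 0.1476, so n = 1.960² × 0.1476 / 0.021² ≈ 1285.76 → 1286.
Reduction: 2178 − 1286 = 892.

892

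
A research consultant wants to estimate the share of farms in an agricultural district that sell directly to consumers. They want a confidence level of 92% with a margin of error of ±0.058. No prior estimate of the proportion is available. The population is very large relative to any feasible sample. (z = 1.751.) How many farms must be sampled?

228

With no prior estimate, use p = 0.5, giving p(1−p) = 0.25.
n = z²·p(1−p)/E² = 1.751² × 0.2500 / 0.058² = 3.0660 × 0.2500 / 0.003364 ≈ 227.85.
Rounding up gives n = 228.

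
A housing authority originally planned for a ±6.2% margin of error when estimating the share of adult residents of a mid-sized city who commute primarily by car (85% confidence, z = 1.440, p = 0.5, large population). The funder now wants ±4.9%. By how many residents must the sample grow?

At ±6.2%: n = 1.440² × 0.2500 / 0.062² ≈ 134.86 → 135.
At ±4.9%: n = 1.440² × 0.2500 / 0.049² ≈ 215.91 → 216.
Additional respondents: 216 − 135 = 81.

81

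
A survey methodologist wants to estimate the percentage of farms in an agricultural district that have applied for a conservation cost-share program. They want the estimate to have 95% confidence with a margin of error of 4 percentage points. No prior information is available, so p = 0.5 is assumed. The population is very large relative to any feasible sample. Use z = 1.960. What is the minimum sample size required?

601

With p = 0.5, p(1−p) = 0.25.
n = z²·p(1−p)/E² = 1.960² × 0.2500 / 0.040² = 3.8416 × 0.2500 / 0.001600 ≈ 600.25.
Rounding up gives n = 601.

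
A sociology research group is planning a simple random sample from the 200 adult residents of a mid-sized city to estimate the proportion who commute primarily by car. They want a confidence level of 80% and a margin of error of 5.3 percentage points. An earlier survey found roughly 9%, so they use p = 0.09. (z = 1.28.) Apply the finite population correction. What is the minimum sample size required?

39

Unadjusted: n₀ = 1.28² × 0.09 × 0.91 / 0.053² ≈ 47.77, so n₀ = 48.
Finite population correction with N = 200: n = n₀ / (1 + (n₀−1)/N) = 48 / (1 + 47/200) = 48 / 1.2350 ≈ 38.87.
Rounding up, n = 39.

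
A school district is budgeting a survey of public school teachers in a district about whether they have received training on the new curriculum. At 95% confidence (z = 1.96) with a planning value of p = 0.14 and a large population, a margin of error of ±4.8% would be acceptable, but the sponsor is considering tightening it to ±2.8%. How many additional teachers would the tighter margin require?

At ±4.8%: n = 1.96² × 0.1204 / 0.048² ≈ 200.75 → 201.
At ±2.8%: n = 1.96² × 0.1204 / 0.028² ≈ 589.96 → 590.
Additional respondents: 590 − 201 = 389.

389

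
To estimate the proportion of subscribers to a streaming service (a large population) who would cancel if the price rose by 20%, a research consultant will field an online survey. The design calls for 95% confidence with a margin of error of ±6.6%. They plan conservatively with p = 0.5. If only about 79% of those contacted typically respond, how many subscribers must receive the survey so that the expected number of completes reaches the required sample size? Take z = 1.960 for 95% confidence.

Completed interviews needed: n₀ = 1.960² × 0.2500 / 0.066² ≈ 220.48 → 221.
At a 79% response rate, contacts needed = 221 / 0.79 ≈ 279.75 → 280.

280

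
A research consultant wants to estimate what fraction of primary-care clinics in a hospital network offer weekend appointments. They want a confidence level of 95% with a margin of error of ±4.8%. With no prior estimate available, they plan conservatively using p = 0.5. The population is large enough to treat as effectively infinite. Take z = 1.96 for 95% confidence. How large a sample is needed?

With p = 0.5, p(1−p) = 0.25.
n = z²·p(1−p)/E² = 1.96² × 0.2500 / 0.048² = 3.8416 × 0.2500 / 0.002304 ≈ 416.84.
Rounding up gives n = 417.

417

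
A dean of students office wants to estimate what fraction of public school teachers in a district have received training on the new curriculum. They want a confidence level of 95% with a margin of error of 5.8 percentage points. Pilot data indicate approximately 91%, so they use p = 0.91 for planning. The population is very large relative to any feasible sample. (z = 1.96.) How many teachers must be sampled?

With p = 0.91, p(1−p) = 0.0819.
n = z²·p(1−p)/E² = 1.96² × 0.0819 / 0.058² = 3.8416 × 0.0819 / 0.003364 ≈ 93.53.
Rounding up gives n = 94.

94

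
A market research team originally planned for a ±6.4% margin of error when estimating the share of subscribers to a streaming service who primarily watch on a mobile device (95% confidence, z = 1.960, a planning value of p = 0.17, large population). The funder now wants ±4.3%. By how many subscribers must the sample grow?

161

At ±6.4%: n = 1.960² × 0.1411 / 0.064² ≈ 132.34 → 133.
At ±4.3%: n = 1.960² × 0.1411 / 0.043² ≈ 293.16 → 294.
Additional respondents: 294 − 133 = 161.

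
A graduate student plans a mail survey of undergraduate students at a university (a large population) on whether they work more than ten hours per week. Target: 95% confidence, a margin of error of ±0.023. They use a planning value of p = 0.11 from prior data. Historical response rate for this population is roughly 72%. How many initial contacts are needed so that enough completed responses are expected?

988

For 95% confidence, z = 1.96.
Completed interviews needed: n₀ = 1.96² × 0.0979 / 0.023² ≈ 710.95 → 711.
At a 72% response rate, contacts needed = 711 / 0.72 ≈ 987.50 → 988.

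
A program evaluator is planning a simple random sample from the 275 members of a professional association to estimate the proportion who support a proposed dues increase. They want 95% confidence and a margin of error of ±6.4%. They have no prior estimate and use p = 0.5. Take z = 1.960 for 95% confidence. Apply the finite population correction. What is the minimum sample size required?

Unadjusted: n₀ = 1.960² × 0.50 × 0.50 / 0.064² ≈ 234.47, so n₀ = 235.
Finite population correction with N = 275: n = n₀ / (1 + (n₀−1)/N) = 235 / (1 + 234/275) = 235 / 1.8509 ≈ 126.96.
Rounding up, n = 127.

127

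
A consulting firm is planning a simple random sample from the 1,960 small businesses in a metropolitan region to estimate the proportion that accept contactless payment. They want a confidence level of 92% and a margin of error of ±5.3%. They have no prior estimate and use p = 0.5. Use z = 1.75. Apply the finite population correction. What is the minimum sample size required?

240

Unadjusted: n₀ = 1.75² × 0.50 × 0.50 / 0.053² ≈ 272.56, so n₀ = 273.
Finite population correction with N = 1,960: n = n₀ / (1 + (n₀−1)/N) = 273 / (1 + 272/1960) = 273 / 1.1388 ≈ 239.73.
Rounding up, n = 240.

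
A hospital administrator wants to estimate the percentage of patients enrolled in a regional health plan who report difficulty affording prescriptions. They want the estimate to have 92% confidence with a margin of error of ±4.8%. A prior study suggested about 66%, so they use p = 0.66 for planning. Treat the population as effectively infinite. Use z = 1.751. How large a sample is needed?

With p = 0.66, p(1−p) = 0.2244.
n = z²·p(1−p)/E² = 1.751² × 0.2244 / 0.048² = 3.0660 × 0.2244 / 0.002304 ≈ 298.62.
Rounding up gives n = 299.

299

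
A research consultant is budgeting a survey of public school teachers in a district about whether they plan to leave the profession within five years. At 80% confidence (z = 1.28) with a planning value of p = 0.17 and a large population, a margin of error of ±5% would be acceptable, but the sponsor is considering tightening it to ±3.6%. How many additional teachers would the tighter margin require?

At ±5%: n = 1.28² × 0.1411 / 0.050² ≈ 92.47 → 93.
At ±3.6%: n = 1.28² × 0.1411 / 0.036² ≈ 178.38 → 179.
Additional respondents: 179 − 93 = 86.

86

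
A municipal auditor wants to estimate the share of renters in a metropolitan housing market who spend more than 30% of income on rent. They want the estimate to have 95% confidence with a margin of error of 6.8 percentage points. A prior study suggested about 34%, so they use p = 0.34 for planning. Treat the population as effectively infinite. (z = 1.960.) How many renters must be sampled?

187

With p = 0.34, p(1−p) = 0.2244.
n = z²·p(1−p)/E² = 1.960² × 0.2244 / 0.068² = 3.8416 × 0.2244 / 0.004624 ≈ 186.43.
Rounding up gives n = 187.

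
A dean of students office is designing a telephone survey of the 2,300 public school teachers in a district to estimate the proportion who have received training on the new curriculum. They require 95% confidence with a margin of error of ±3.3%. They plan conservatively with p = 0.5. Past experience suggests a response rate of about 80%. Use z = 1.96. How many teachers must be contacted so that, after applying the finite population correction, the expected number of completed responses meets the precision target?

Completed interviews needed (unadjusted): n₀ = 1.96² × 0.2500 / 0.033² ≈ 881.91 → 882.
FPC for N = 2,300: n = 882 / (1 + 881/2300) = 882 / 1.3830 ≈ 637.72 → 638.
At an 80% response rate, contacts needed = 638 / 0.80 ≈ 797.50 → 798.

798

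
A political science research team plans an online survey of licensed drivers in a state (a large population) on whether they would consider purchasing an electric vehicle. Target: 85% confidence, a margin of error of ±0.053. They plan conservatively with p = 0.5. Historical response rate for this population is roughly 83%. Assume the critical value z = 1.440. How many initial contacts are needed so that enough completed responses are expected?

223

Completed interviews needed: n₀ = 1.440² × 0.2500 / 0.053² ≈ 184.55 → 185.
At an 83% response rate, contacts needed = 185 / 0.83 ≈ 222.89 → 223.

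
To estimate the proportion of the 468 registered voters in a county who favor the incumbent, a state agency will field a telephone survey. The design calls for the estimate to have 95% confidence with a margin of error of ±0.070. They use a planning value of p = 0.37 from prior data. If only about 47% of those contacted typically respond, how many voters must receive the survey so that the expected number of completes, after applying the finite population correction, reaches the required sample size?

For 95% confidence, z = 1.96.
Completed interviews needed (unadjusted): n₀ = 1.96² × 0.2331 / 0.070² ≈ 182.75 → 183.
FPC for N = 468: n = 183 / (1 + 182/468) = 183 / 1.3889 ≈ 131.76 → 132.
At a 47% response rate, contacts needed = 132 / 0.47 ≈ 280.85 → 281.

281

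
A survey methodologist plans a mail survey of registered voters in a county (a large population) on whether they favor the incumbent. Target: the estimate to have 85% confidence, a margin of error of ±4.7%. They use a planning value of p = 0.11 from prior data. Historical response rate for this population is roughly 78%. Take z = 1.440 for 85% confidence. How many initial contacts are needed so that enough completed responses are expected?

Completed interviews needed: n₀ = 1.440² × 0.0979 / 0.047² ≈ 91.90 → 92.
At a 78% response rate, contacts needed = 92 / 0.78 ≈ 117.95 → 118.

118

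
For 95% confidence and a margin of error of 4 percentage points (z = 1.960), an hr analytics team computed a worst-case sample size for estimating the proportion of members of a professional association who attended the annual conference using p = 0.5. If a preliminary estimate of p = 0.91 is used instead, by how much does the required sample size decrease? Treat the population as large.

404

Conservative (p = 0.5): n = 1.960² × 0.25 / 0.040² ≈ 600.25 → 601.
Using p = 0.91: p(1−p) = 0.0819, so n = 1.960² × 0.0819 / 0.040² ≈ 196.64 → 197.
Reduction: 601 − 197 = 404.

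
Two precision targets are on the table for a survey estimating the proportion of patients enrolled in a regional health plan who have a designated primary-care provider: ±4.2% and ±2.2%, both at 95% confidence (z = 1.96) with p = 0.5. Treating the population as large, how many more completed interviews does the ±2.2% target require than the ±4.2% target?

1440

At ±4.2%: n = 1.96² × 0.2500 / 0.042² ≈ 544.44 → 545.
At ±2.2%: n = 1.96² × 0.2500 / 0.022² ≈ 1984.30 → 1985.
Additional respondents: 1985 − 545 = 1440.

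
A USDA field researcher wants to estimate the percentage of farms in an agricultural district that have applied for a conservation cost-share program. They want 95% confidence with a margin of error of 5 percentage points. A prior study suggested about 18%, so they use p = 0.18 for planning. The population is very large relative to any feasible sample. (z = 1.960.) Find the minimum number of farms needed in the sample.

With p = 0.18, p(1−p) = 0.1476.
n = z²·p(1−p)/E² = 1.960² × 0.1476 / 0.050² = 3.8416 × 0.1476 / 0.002500 ≈ 226.81.
Rounding up gives n = 227.

227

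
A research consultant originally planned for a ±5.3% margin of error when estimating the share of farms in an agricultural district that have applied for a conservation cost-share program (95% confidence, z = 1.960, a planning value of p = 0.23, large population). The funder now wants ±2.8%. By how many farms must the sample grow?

625

At ±5.3%: n = 1.960² × 0.1771 / 0.053² ≈ 242.20 → 243.
At ±2.8%: n = 1.960² × 0.1771 / 0.028² ≈ 867.79 → 868.
Additional respondents: 868 − 243 = 625.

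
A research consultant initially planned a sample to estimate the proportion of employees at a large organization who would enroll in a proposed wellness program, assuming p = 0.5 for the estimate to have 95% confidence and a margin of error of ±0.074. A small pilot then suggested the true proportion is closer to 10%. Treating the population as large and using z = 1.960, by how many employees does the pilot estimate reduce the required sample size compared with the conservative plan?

112

Conservative (p = 0.5): n = 1.960² × 0.25 / 0.074² ≈ 175.38 → 176.
Using p = 0.10: p(1−p) = 0.0900, so n = 1.960² × 0.0900 / 0.074² ≈ 63.14 → 64.
Reduction: 176 − 64 = 112.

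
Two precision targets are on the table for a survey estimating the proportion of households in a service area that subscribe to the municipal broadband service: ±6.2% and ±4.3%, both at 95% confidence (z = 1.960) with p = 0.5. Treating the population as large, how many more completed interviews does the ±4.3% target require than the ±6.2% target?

At ±6.2%: n = 1.960² × 0.2500 / 0.062² ≈ 249.84 → 250.
At ±4.3%: n = 1.960² × 0.2500 / 0.043² ≈ 519.42 → 520.
Additional respondents: 520 − 250 = 270.

270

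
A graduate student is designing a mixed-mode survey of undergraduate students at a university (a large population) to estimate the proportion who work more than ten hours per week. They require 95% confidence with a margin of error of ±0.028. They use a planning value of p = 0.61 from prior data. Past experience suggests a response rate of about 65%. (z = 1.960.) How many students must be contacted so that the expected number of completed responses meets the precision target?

1794

Completed interviews needed: n₀ = 1.960² × 0.2379 / 0.028² ≈ 1165.71 → 1166.
At a 65% response rate, contacts needed = 1166 / 0.65 ≈ 1793.85 → 1794.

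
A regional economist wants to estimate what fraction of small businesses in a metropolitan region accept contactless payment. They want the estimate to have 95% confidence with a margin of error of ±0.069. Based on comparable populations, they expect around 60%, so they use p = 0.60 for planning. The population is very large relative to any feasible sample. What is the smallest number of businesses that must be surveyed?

For 95% confidence, z = 1.960.
With p = 0.60, p(1−p) = 0.2400.
n = z²·p(1−p)/E² = 1.960² × 0.2400 / 0.069² = 3.8416 × 0.2400 / 0.004761 ≈ 193.65.
Rounding up gives n = 194.

194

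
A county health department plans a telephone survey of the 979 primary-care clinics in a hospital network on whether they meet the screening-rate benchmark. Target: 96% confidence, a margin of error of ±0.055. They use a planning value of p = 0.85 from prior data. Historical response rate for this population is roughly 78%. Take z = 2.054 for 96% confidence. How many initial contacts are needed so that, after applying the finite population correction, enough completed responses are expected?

Completed interviews needed (unadjusted): n₀ = 2.054² × 0.1275 / 0.055² ≈ 177.82 → 178.
FPC for N = 979: n = 178 / (1 + 177/979) = 178 / 1.1808 ≈ 150.75 → 151.
At a 78% response rate, contacts needed = 151 / 0.78 ≈ 193.59 → 194.

194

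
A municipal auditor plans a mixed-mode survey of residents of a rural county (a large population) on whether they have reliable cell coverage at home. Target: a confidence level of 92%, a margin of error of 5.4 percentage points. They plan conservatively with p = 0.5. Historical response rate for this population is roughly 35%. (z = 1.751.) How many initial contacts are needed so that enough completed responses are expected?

Completed interviews needed: n₀ = 1.751² × 0.2500 / 0.054² ≈ 262.86 → 263.
At a 35% response rate, contacts needed = 263 / 0.35 ≈ 751.43 → 752.

752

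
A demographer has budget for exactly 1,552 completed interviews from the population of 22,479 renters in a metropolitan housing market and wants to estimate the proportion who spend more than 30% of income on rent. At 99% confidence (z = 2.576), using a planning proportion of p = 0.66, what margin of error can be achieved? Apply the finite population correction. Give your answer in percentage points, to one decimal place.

3.0

Finite-population factor: (N−n)/(N−1) = (22479−1552)/(22479−1) = 0.9310.
SE(p̂) = √[p(1−p)/n · (N−n)/(N−1)] = √[0.2244/1552 × 0.9310] = 0.01160.
E = z × SE = 2.576 × 0.01160 = 0.02989 ≈ 3.0 percentage points.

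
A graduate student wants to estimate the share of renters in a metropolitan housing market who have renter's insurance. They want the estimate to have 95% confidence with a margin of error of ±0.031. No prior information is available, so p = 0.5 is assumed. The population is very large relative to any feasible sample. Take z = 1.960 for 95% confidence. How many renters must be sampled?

With p = 0.5, p(1−p) = 0.25.
n = z²·p(1−p)/E² = 1.960² × 0.2500 / 0.031² = 3.8416 × 0.2500 / 0.000961 ≈ 999.38.
Rounding up gives n = 1000.

1000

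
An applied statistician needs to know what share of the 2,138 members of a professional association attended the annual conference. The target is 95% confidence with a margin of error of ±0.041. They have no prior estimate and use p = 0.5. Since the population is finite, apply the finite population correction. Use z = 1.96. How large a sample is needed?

452

Unadjusted: n₀ = 1.96² × 0.50 × 0.50 / 0.041² ≈ 571.33, so n₀ = 572.
Finite population correction with N = 2,138: n = n₀ / (1 + (n₀−1)/N) = 572 / (1 + 571/2138) = 572 / 1.2671 ≈ 451.43.
Rounding up, n = 452.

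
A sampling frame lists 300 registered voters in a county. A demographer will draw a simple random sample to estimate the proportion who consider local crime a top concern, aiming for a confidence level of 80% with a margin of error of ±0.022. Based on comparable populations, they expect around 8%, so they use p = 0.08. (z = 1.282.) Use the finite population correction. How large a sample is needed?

Unadjusted: n₀ = 1.282² × 0.08 × 0.92 / 0.022² ≈ 249.92, so n₀ = 250.
Finite population correction with N = 300: n = n₀ / (1 + (n₀−1)/N) = 250 / (1 + 249/300) = 250 / 1.8300 ≈ 136.61.
Rounding up, n = 137.

137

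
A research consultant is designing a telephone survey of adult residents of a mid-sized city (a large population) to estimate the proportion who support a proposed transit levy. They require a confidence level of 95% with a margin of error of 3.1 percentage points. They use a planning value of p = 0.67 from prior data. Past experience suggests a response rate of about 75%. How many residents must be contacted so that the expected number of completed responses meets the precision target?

For 95% confidence, z = 1.960.
Completed interviews needed: n₀ = 1.960² × 0.2211 / 0.031² ≈ 883.85 → 884.
At a 75% response rate, contacts needed = 884 / 0.75 ≈ 1178.67 → 1179.

1179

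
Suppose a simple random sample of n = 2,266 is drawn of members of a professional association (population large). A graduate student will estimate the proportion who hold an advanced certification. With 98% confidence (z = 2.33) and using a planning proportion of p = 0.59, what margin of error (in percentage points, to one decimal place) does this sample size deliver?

SE(p̂) = √[p(1−p)/n] = √[0.2419/2266] = 0.01033.
E = z × SE = 2.33 × 0.01033 = 0.02407, or 2.4 percentage points.

2.4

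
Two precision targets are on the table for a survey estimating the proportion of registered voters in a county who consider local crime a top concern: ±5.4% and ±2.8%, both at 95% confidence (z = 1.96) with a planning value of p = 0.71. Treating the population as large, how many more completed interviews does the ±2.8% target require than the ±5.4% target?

At ±5.4%: n = 1.96² × 0.2059 / 0.054² ≈ 271.26 → 272.
At ±2.8%: n = 1.96² × 0.2059 / 0.028² ≈ 1008.91 → 1009.
Additional respondents: 1009 − 272 = 737.

737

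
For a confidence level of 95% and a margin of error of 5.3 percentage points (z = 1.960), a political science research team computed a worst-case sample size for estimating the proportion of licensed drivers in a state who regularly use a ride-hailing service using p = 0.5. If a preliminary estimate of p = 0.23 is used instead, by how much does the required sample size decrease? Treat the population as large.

99

Conservative (p = 0.5): n = 1.960² × 0.25 / 0.053² ≈ 341.90 → 342.
Using p = 0.23: p(1−p) = 0.1771, so n = 1.960² × 0.1771 / 0.053² ≈ 242.20 → 243.
Reduction: 342 − 243 = 99.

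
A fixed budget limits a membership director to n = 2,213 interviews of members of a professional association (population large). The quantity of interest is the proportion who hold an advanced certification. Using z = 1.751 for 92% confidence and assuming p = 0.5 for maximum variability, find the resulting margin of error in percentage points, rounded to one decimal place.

SE(p̂) = √[p(1−p)/n] = √[0.2500/2213] = 0.01063.
E = z × SE = 1.751 × 0.01063 = 0.01861, or 1.9 percentage points.

1.9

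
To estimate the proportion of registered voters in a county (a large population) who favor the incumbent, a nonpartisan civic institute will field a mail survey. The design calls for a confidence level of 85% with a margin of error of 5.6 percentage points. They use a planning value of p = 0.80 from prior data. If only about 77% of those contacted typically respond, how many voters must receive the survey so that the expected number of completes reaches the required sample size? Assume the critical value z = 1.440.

Completed interviews needed: n₀ = 1.440² × 0.1600 / 0.056² ≈ 105.80 → 106.
At a 77% response rate, contacts needed = 106 / 0.77 ≈ 137.66 → 138.

138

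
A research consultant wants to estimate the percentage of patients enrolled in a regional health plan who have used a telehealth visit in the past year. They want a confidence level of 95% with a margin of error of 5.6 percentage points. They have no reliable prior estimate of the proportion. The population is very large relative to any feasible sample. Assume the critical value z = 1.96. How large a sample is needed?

307

With no prior estimate, use p = 0.5, giving p(1−p) = 0.25.
n = z²·p(1−p)/E² = 1.96² × 0.2500 / 0.056² = 3.8416 × 0.2500 / 0.003136 ≈ 306.25.
Rounding up gives n = 307.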